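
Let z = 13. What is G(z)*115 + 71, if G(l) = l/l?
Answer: 186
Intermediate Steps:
G(l) = 1
G(z)*115 + 71 = 1*115 + 71 = 115 + 71 = 186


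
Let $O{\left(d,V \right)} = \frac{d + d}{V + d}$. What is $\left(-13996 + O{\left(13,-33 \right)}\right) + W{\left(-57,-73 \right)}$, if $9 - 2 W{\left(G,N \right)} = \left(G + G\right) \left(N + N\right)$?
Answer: $- \frac{111574}{5} \approx -22315.0$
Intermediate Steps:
$O{\left(d,V \right)} = \frac{2 d}{V + d}$
$W{\left(G,N \right)} = \frac{9}{2} - 2 G N$ ($W{\left(G,N \right)} = \frac{9}{2} - \frac{\left(G + G\right) \left(N + N\right)}{2} = \frac{9}{2} - \frac{2 G 2 N}{2} = \frac{9}{2} - \frac{4 G N}{2} = \frac{9}{2} - 2 G N$)
$\left(-13996 + O{\left(13,-33 \right)}\right) + W{\left(-57,-73 \right)} = \left(-13996 + 2 \cdot 13 \frac{1}{-33 + 13}\right) + \left(\frac{9}{2} - \left(-114\right) \left(-73\right)\right) = \left(-13996 + 2 \cdot 13 \frac{1}{-20}\right) + \left(\frac{9}{2} - 8322\right) = \left(-13996 + 2 \cdot 13 \left(- \frac{1}{20}\right)\right) - \frac{16635}{2} = \left(-13996 - \frac{13}{10}\right) - \frac{16635}{2} = - \frac{139973}{10} - \frac{16635}{2} = - \frac{111574}{5}$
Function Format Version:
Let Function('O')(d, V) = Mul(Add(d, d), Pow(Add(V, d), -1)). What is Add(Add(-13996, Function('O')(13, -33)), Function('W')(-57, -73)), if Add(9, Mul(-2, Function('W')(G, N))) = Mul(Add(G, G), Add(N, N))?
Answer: Rational(-111574, 5) ≈ -22315.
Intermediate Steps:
Function('O')(d, V) = Mul(2, d, Pow(Add(V, d), -1)) (Function('O')(d, V) = Mul(Mul(2, d), Pow(Add(V, d), -1)) = Mul(2, d, Pow(Add(V, d), -1)))
Function('W')(G, N) = Add(Rational(9, 2), Mul(-2, G, N)) (Function('W')(G, N) = Add(Rational(9, 2), Mul(Rational(-1, 2), Mul(Add(G, G), Add(N, N)))) = Add(Rational(9, 2), Mul(Rational(-1, 2), Mul(Mul(2, G), Mul(2, N)))) = Add(Rational(9, 2), Mul(Rational(-1, 2), Mul(4, G, N))) = Add(Rational(9, 2), Mul(-2, G, N)))
Add(Add(-13996, Function('O')(13, -33)), Function('W')(-57, -73)) = Add(Add(-13996, Mul(2, 13, Pow(Add(-33, 13), -1))), Add(Rational(9, 2), Mul(-2, -57, -73))) = Add(Add(-13996, Mul(2, 13, Pow(-20, -1))), Add(Rational(9, 2), -8322)) = Add(Add(-13996, Mul(2, 13, Rational(-1, 20))), Rational(-16635, 2)) = Add(Add(-13996, Rational(-13, 10)), Rational(-16635, 2)) = Add(Rational(-139973, 10), Rational(-16635, 2)) = Rational(-111574, 5)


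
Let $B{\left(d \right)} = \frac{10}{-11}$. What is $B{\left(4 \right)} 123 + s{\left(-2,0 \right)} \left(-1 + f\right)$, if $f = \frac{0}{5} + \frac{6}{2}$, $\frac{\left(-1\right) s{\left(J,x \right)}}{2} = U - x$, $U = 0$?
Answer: $- \frac{1230}{11} \approx -111.82$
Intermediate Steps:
$s{\left(J,x \right)} = 2 x$ ($s{\left(J,x \right)} = - 2 \left(0 - x\right) = - 2 \left(- x\right) = 2 x$)
$f = 3$ ($f = 0 \cdot \frac{1}{5} + 6 \cdot \frac{1}{2} = 0 + 3 = 3$)
$B{\left(d \right)} = - \frac{10}{11}$ ($B{\left(d \right)} = 10 \left(- \frac{1}{11}\right) = - \frac{10}{11}$)
$B{\left(4 \right)} 123 + s{\left(-2,0 \right)} \left(-1 + f\right) = \left(- \frac{10}{11}\right) 123 + 2 \cdot 0 \left(-1 + 3\right) = - \frac{1230}{11} + 0 \cdot 2 = - \frac{1230}{11} + 0 = - \frac{1230}{11}$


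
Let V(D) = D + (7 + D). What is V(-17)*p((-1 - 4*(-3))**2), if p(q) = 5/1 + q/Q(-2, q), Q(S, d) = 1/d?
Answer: -395442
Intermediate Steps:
V(D) = 7 + 2*D
p(q) = 5 + q**2 (p(q) = 5/1 + q/(1/q) = 5*1 + q*q = 5 + q**2)
V(-17)*p((-1 - 4*(-3))**2) = (7 + 2*(-17))*(5 + ((-1 - 4*(-3))**2)**2) = (7 - 34)*(5 + ((-1 + 12)**2)**2) = -27*(5 + (11**2)**2) = -27*(5 + 121**2) = -27*(5 + 14641) = -27*14646 = -395442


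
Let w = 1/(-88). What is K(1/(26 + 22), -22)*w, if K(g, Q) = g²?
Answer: -1/202752 ≈ -4.9321e-6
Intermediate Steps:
w = -1/88 ≈ -0.011364
K(1/(26 + 22), -22)*w = (1/(26 + 22))²*(-1/88) = (1/48)²*(-1/88) = (1/2304)*(-1/88) = -1/202752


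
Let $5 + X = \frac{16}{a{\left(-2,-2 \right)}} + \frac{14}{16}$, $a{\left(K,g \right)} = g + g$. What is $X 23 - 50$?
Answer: $- \frac{1895}{8} \approx -236.88$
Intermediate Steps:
$a{\left(K,g \right)} = 2 g$
$X = - \frac{65}{8}$ ($X = -5 + \left(\frac{16}{2 \left(-2\right)} + \frac{14}{16}\right) = -5 + \left(\frac{16}{-4} + 14 \cdot \frac{1}{16}\right) = -5 + \left(16 \left(- \frac{1}{4}\right) + \frac{7}{8}\right) = -5 + \left(-4 + \frac{7}{8}\right) = -5 - \frac{25}{8} = - \frac{65}{8} \approx -8.125$)
$X 23 - 50 = \left(- \frac{65}{8}\right) 23 - 50 = - \frac{1495}{8} - 50 = - \frac{1895}{8}$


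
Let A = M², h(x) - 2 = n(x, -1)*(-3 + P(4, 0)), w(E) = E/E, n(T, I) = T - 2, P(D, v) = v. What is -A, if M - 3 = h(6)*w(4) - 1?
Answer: -64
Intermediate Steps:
n(T, I) = -2 + T
w(E) = 1
h(x) = 8 - 3*x (h(x) = 2 + (-2 + x)*(-3 + 0) = 2 + (-2 + x)*(-3) = 2 + (6 - 3*x) = 8 - 3*x)
M = -8 (M = 3 + ((8 - 3*6)*1 - 1) = 3 + ((8 - 18)*1 - 1) = 3 + (-10*1 - 1) = 3 + (-10 - 1) = 3 - 11 = -8)
A = 64 (A = (-8)² = 64)
-A = -1*64 = -64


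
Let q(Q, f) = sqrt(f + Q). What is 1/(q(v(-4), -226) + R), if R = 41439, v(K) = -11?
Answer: 13813/572396986 - I*sqrt(237)/1717190958 ≈ 2.4132e-5 - 8.9651e-9*I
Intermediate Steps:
q(Q, f) = sqrt(Q + f)
1/(q(v(-4), -226) + R) = 1/(sqrt(-11 - 226) + 41439) = 1/(sqrt(-237) + 41439) = 1/(I*sqrt(237) + 41439) = 1/(41439 + I*sqrt(237))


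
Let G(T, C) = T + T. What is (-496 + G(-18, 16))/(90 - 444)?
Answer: 266/177 ≈ 1.5028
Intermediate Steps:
G(T, C) = 2*T
(-496 + G(-18, 16))/(90 - 444) = (-496 + 2*(-18))/(90 - 444) = (-496 - 36)/(-354) = -532*(-1/354) = 266/177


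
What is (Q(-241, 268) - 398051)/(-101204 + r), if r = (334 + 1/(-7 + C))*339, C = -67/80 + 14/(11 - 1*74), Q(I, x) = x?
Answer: -2308334749/69519586 ≈ -33.204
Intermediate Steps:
C = -763/720 (C = -67*1/80 + 14/(11 - 74) = -67/80 + 14/(-63) = -67/80 + 14*(-1/63) = -67/80 - 2/9 = -763/720 ≈ -1.0597)
r = 656806398/5803 (r = (334 + 1/(-7 - 763/720))*339 = (334 + 1/(-5803/720))*339 = (334 - 720/5803)*339 = (1937482/5803)*339 = 656806398/5803 ≈ 1.1318e+5)
(Q(-241, 268) - 398051)/(-101204 + r) = (268 - 398051)/(-101204 + 656806398/5803) = -397783/69519586/5803 = -397783*5803/69519586 = -2308334749/69519586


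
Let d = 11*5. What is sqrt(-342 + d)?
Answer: I*sqrt(287) ≈ 16.941*I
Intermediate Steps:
d = 55
sqrt(-342 + d) = sqrt(-342 + 55) = sqrt(-287) = I*sqrt(287)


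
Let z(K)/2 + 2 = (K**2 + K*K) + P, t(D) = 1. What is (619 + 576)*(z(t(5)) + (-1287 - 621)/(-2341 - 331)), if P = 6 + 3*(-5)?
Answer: -13798665/668 ≈ -20657.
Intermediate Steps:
P = -9 (P = 6 - 15 = -9)
z(K) = -22 + 4*K**2 (z(K) = -4 + 2*((K**2 + K*K) - 9) = -4 + 2*((K**2 + K**2) - 9) = -4 + 2*(2*K**2 - 9) = -4 + 2*(-9 + 2*K**2) = -4 + (-18 + 4*K**2) = -22 + 4*K**2)
(619 + 576)*(z(t(5)) + (-1287 - 621)/(-2341 - 331)) = (619 + 576)*((-22 + 4*1**2) + (-1287 - 621)/(-2341 - 331)) = 1195*((-22 + 4*1) - 1908/(-2672)) = 1195*((-22 + 4) - 1908*(-1/2672)) = 1195*(-18 + 477/668) = 1195*(-11547/668) = -13798665/668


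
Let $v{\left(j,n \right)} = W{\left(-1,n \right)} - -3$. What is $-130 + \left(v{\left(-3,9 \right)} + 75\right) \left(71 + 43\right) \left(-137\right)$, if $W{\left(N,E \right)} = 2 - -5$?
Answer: $-1327660$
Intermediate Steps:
$W{\left(N,E \right)} = 7$ ($W{\left(N,E \right)} = 2 + 5 = 7$)
$v{\left(j,n \right)} = 10$ ($v{\left(j,n \right)} = 7 - -3 = 7 + 3 = 10$)
$-130 + \left(v{\left(-3,9 \right)} + 75\right) \left(71 + 43\right) \left(-137\right) = -130 + \left(10 + 75\right) \left(71 + 43\right) \left(-137\right) = -130 + 85 \cdot 114 \left(-137\right) = -130 + 9690 \left(-137\right) = -130 - 1327530 = -1327660$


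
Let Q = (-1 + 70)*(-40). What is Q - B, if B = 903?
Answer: -3663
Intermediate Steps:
Q = -2760 (Q = 69*(-40) = -2760)
Q - B = -2760 - 1*903 = -2760 - 903 = -3663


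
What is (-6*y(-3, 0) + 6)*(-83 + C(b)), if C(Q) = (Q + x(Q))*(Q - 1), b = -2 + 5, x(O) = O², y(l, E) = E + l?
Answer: -1416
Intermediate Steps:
b = 3
C(Q) = (-1 + Q)*(Q + Q²) (C(Q) = (Q + Q²)*(Q - 1) = (Q + Q²)*(-1 + Q) = (-1 + Q)*(Q + Q²))
(-6*y(-3, 0) + 6)*(-83 + C(b)) = (-6*(0 - 3) + 6)*(-83 + (3³ - 1*3)) = (-6*(-3) + 6)*(-83 + (27 - 3)) = (18 + 6)*(-83 + 24) = 24*(-59) = -1416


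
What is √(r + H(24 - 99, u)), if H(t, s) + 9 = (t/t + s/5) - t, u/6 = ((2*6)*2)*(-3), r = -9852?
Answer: I*√246785/5 ≈ 99.355*I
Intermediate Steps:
u = -432 (u = 6*(((2*6)*2)*(-3)) = 6*((12*2)*(-3)) = 6*(24*(-3)) = 6*(-72) = -432)
H(t, s) = -8 - t + s/5 (H(t, s) = -9 + ((t/t + s/5) - t) = -9 + ((1 + s*(⅕)) - t) = -9 + ((1 + s/5) - t) = -9 + (1 - t + s/5) = -8 - t + s/5)
√(r + H(24 - 99, u)) = √(-9852 + (-8 - (24 - 99) + (⅕)*(-432))) = √(-9852 + (-8 - 1*(-75) - 432/5)) = √(-9852 + (-8 + 75 - 432/5)) = √(-9852 - 97/5) = √(-49357/5) = I*√246785/5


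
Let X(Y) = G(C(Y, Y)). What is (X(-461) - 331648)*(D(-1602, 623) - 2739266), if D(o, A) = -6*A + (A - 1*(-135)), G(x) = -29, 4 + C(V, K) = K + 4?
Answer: 909539926542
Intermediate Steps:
C(V, K) = K (C(V, K) = -4 + (K + 4) = -4 + (4 + K) = K)
X(Y) = -29
D(o, A) = 135 - 5*A (D(o, A) = -6*A + (A + 135) = -6*A + (135 + A) = 135 - 5*A)
(X(-461) - 331648)*(D(-1602, 623) - 2739266) = (-29 - 331648)*((135 - 5*623) - 2739266) = -331677*((135 - 3115) - 2739266) = -331677*(-2980 - 2739266) = -331677*(-2742246) = 909539926542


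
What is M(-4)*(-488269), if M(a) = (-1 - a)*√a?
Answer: -2929614*I ≈ -2.9296e+6*I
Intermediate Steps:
M(a) = √a*(-1 - a)
M(-4)*(-488269) = (√(-4)*(-1 - 1*(-4)))*(-488269) = ((2*I)*(-1 + 4))*(-488269) = ((2*I)*3)*(-488269) = (6*I)*(-488269) = -2929614*I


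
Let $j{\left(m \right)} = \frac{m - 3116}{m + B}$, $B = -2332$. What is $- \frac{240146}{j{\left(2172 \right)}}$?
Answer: $- \frac{2401460}{59} \approx -40703.0$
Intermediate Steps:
$j{\left(m \right)} = \frac{-3116 + m}{-2332 + m}$ ($j{\left(m \right)} = \frac{m - 3116}{m - 2332} = \frac{-3116 + m}{-2332 + m}$)
$- \frac{240146}{j{\left(2172 \right)}} = - \frac{240146}{\frac{1}{-2332 + 2172} \left(-3116 + 2172\right)} = - \frac{240146}{\frac{1}{-160} \left(-944\right)} = - \frac{240146}{\left(- \frac{1}{160}\right) \left(-944\right)} = - \frac{240146}{\frac{59}{10}} = \left(-240146\right) \frac{10}{59} = - \frac{2401460}{59}$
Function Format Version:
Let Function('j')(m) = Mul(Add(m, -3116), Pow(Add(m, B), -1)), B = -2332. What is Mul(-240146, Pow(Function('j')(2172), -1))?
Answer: Rational(-2401460, 59) ≈ -40703.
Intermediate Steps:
Function('j')(m) = Mul(Pow(Add(-2332, m), -1), Add(-3116, m)) (Function('j')(m) = Mul(Add(m, -3116), Pow(Add(m, -2332), -1)) = Mul(Add(-3116, m), Pow(Add(-2332, m), -1)) = Mul(Pow(Add(-2332, m), -1), Add(-3116, m)))
Mul(-240146, Pow(Function('j')(2172), -1)) = Mul(-240146, Pow(Mul(Pow(Add(-2332, 2172), -1), Add(-3116, 2172)), -1)) = Mul(-240146, Pow(Mul(Pow(-160, -1), -944), -1)) = Mul(-240146, Pow(Mul(Rational(-1, 160), -944), -1)) = Mul(-240146, Pow(Rational(59, 10), -1)) = Mul(-240146, Rational(10, 59)) = Rational(-2401460, 59)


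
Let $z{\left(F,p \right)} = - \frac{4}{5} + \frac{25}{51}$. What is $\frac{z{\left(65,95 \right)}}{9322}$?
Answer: $- \frac{1}{30090} \approx -3.3234 \cdot 10^{-5}$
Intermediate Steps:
$z{\left(F,p \right)} = - \frac{79}{255}$ ($z{\left(F,p \right)} = \left(-4\right) \frac{1}{5} + 25 \cdot \frac{1}{51} = - \frac{4}{5} + \frac{25}{51} = - \frac{79}{255}$)
$\frac{z{\left(65,95 \right)}}{9322} = - \frac{79}{255 \cdot 9322} = \left(- \frac{79}{255}\right) \frac{1}{9322} = - \frac{1}{30090}$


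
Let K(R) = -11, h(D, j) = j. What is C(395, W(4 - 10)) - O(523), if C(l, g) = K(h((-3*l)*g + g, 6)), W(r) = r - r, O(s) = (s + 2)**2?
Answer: -275636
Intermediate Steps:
O(s) = (2 + s)**2
W(r) = 0
C(l, g) = -11
C(395, W(4 - 10)) - O(523) = -11 - (2 + 523)**2 = -11 - 1*525**2 = -11 - 1*275625 = -11 - 275625 = -275636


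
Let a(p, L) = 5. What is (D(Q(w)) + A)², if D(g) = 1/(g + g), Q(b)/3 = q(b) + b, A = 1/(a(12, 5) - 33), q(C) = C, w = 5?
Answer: 4/11025 ≈ 0.00036281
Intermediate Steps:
A = -1/28 (A = 1/(5 - 33) = 1/(-28) = -1/28 ≈ -0.035714)
Q(b) = 6*b (Q(b) = 3*(b + b) = 3*(2*b) = 6*b)
D(g) = 1/(2*g)
(D(Q(w)) + A)² = (1/(2*((6*5))) - 1/28)² = ((½)/30 - 1/28)² = ((½)*(1/30) - 1/28)² = (1/60 - 1/28)² = (-2/105)² = 4/11025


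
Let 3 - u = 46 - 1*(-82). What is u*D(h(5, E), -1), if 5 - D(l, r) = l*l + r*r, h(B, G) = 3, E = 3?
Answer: 625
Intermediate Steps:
D(l, r) = 5 - l**2 - r**2 (D(l, r) = 5 - (l*l + r*r) = 5 - (l**2 + r**2) = 5 + (-l**2 - r**2) = 5 - l**2 - r**2)
u = -125 (u = 3 - (46 - 1*(-82)) = 3 - (46 + 82) = 3 - 1*128 = 3 - 128 = -125)
u*D(h(5, E), -1) = -125*(5 - 1*3**2 - 1*(-1)**2) = -125*(5 - 1*9 - 1*1) = -125*(5 - 9 - 1) = -125*(-5) = 625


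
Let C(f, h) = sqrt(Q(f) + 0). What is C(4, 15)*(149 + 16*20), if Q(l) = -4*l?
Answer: 1876*I ≈ 1876.0*I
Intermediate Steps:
C(f, h) = 2*sqrt(-f) (C(f, h) = sqrt(-4*f + 0) = sqrt(-4*f) = 2*sqrt(-f))
C(4, 15)*(149 + 16*20) = (2*sqrt(-1*4))*(149 + 16*20) = (2*sqrt(-4))*(149 + 320) = (2*(2*I))*469 = (4*I)*469 = 1876*I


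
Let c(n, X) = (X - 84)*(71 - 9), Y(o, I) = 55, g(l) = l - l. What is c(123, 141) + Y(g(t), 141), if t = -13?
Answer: 3589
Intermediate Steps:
g(l) = 0
c(n, X) = -5208 + 62*X (c(n, X) = (-84 + X)*62 = -5208 + 62*X)
c(123, 141) + Y(g(t), 141) = (-5208 + 62*141) + 55 = (-5208 + 8742) + 55 = 3534 + 55 = 3589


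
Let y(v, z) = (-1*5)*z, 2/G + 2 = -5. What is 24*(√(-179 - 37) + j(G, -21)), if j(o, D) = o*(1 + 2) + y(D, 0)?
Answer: -144/7 + 144*I*√6 ≈ -20.571 + 352.73*I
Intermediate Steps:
G = -2/7 (G = 2/(-2 - 5) = 2/(-7) = 2*(-⅐) = -2/7 ≈ -0.28571)
y(v, z) = -5*z
j(o, D) = 3*o (j(o, D) = o*(1 + 2) - 5*0 = o*3 + 0 = 3*o + 0 = 3*o)
24*(√(-179 - 37) + j(G, -21)) = 24*(√(-179 - 37) + 3*(-2/7)) = 24*(√(-216) - 6/7) = 24*(6*I*√6 - 6/7) = 24*(-6/7 + 6*I*√6) = -144/7 + 144*I*√6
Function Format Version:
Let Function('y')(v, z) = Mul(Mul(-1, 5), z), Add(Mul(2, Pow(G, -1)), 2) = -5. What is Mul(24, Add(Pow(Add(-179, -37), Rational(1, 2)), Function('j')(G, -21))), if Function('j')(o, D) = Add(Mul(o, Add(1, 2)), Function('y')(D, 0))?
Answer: Add(Rational(-144, 7), Mul(144, I, Pow(6, Rational(1, 2)))) ≈ Add(-20.571, Mul(352.73, I))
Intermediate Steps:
G = Rational(-2, 7) (G = Mul(2, Pow(Add(-2, -5), -1)) = Mul(2, Pow(-7, -1)) = Mul(2, Rational(-1, 7)) = Rational(-2, 7) ≈ -0.28571)
Function('y')(v, z) = Mul(-5, z)
Function('j')(o, D) = Mul(3, o) (Function('j')(o, D) = Add(Mul(o, Add(1, 2)), Mul(-5, 0)) = Add(Mul(o, 3), 0) = Add(Mul(3, o), 0) = Mul(3, o))
Mul(24, Add(Pow(Add(-179, -37), Rational(1, 2)), Function('j')(G, -21))) = Mul(24, Add(Pow(Add(-179, -37), Rational(1, 2)), Mul(3, Rational(-2, 7)))) = Mul(24, Add(Pow(-216, Rational(1, 2)), Rational(-6, 7))) = Mul(24, Add(Mul(6, I, Pow(6, Rational(1, 2))), Rational(-6, 7))) = Mul(24, Add(Rational(-6, 7), Mul(6, I, Pow(6, Rational(1, 2))))) = Add(Rational(-144, 7), Mul(144, I, Pow(6, Rational(1, 2))))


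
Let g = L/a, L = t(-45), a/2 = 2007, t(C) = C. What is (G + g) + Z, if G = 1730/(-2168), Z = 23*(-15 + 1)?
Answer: -78033309/241732 ≈ -322.81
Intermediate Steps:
a = 4014 (a = 2*2007 = 4014)
L = -45
Z = -322 (Z = 23*(-14) = -322)
g = -5/446 (g = -45/4014 = -45*1/4014 = -5/446 ≈ -0.011211)
G = -865/1084 (G = 1730*(-1/2168) = -865/1084 ≈ -0.79797)
(G + g) + Z = (-865/1084 - 5/446) - 322 = -195605/241732 - 322 = -78033309/241732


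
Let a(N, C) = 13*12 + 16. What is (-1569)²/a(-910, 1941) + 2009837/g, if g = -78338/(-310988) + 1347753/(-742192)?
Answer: -1793214845515353959/1411155131084 ≈ -1.2707e+6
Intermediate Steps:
a(N, C) = 172 (a(N, C) = 156 + 16 = 172)
g = -8204390297/5245745584 (g = -78338*(-1/310988) + 1347753*(-1/742192) = 39169/155494 - 122523/67472 = -8204390297/5245745584 ≈ -1.5640)
(-1569)²/a(-910, 1941) + 2009837/g = (-1569)²/172 + 2009837/(-8204390297/5245745584) = 2461761*(1/172) + 2009837*(-5245745584/8204390297) = 2461761/172 - 10543093567309808/8204390297 = -1793214845515353959/1411155131084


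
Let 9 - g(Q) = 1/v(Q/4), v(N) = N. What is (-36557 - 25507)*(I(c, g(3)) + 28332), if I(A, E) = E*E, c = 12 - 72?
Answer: -1762045232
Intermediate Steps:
c = -60
g(Q) = 9 - 4/Q (g(Q) = 9 - 1/(Q/4) = 9 - 4/Q)
I(A, E) = E²
(-36557 - 25507)*(I(c, g(3)) + 28332) = (-36557 - 25507)*((9 - 4/3)² + 28332) = -62064*((9 - 4*⅓)² + 28332) = -62064*((9 - 4/3)² + 28332) = -62064*((23/3)² + 28332) = -62064*(529/9 + 28332) = -62064*255517/9 = -1762045232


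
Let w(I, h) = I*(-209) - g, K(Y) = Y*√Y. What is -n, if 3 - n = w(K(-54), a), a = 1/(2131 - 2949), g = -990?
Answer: 987 + 33858*I*√6 ≈ 987.0 + 82935.0*I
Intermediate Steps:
K(Y) = Y^(3/2)
a = -1/818 (a = 1/(-818) = -1/818 ≈ -0.0012225)
w(I, h) = 990 - 209*I (w(I, h) = I*(-209) - 1*(-990) = -209*I + 990 = 990 - 209*I)
n = -987 - 33858*I*√6 (n = 3 - (990 - (-33858)*I*√6) = 3 - (990 + 33858*I*√6) = 3 + (-990 - 33858*I*√6) = -987 - 33858*I*√6 ≈ -987.0 - 82935.0*I)
-n = -(-987 - 33858*I*√6) = 987 + 33858*I*√6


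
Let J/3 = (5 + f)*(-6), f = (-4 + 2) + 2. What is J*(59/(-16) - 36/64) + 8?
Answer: 781/2 ≈ 390.50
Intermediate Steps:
f = 0 (f = -2 + 2 = 0)
J = -90 (J = 3*((5 + 0)*(-6)) = 3*(5*(-6)) = 3*(-30) = -90)
J*(59/(-16) - 36/64) + 8 = -90*(59/(-16) - 36/64) + 8 = -90*(59*(-1/16) - 36*1/64) + 8 = -90*(-59/16 - 9/16) + 8 = -90*(-17/4) + 8 = 765/2 + 8 = 781/2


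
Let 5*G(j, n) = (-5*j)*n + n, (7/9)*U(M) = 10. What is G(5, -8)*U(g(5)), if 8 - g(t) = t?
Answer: 3456/7 ≈ 493.71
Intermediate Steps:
g(t) = 8 - t
U(M) = 90/7 (U(M) = (9/7)*10 = 90/7)
G(j, n) = n/5 - j*n (G(j, n) = ((-5*j)*n + n)/5 = (-5*j*n + n)/5 = (n - 5*j*n)/5 = n/5 - j*n)
G(5, -8)*U(g(5)) = -8*(1/5 - 1*5)*(90/7) = -8*(1/5 - 5)*(90/7) = -8*(-24/5)*(90/7) = (192/5)*(90/7) = 3456/7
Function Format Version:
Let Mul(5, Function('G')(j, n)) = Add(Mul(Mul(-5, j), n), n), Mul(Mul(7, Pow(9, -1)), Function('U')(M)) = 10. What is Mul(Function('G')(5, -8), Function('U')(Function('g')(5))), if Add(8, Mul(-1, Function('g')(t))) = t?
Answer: Rational(3456, 7) ≈ 493.71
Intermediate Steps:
Function('g')(t) = Add(8, Mul(-1, t))
Function('U')(M) = Rational(90, 7) (Function('U')(M) = Mul(Rational(9, 7), 10) = Rational(90, 7))
Function('G')(j, n) = Add(Mul(Rational(1, 5), n), Mul(-1, j, n)) (Function('G')(j, n) = Mul(Rational(1, 5), Add(Mul(Mul(-5, j), n), n)) = Mul(Rational(1, 5), Add(Mul(-5, j, n), n)) = Mul(Rational(1, 5), Add(n, Mul(-5, j, n))) = Add(Mul(Rational(1, 5), n), Mul(-1, j, n)))
Mul(Function('G')(5, -8), Function('U')(Function('g')(5))) = Mul(Mul(-8, Add(Rational(1, 5), Mul(-1, 5))), Rational(90, 7)) = Mul(Mul(-8, Add(Rational(1, 5), -5)), Rational(90, 7)) = Mul(Mul(-8, Rational(-24, 5)), Rational(90, 7)) = Mul(Rational(192, 5), Rational(90, 7)) = Rational(3456, 7)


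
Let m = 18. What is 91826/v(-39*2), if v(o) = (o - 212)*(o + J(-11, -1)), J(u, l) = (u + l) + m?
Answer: 45913/10440 ≈ 4.3978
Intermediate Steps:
J(u, l) = 18 + l + u (J(u, l) = (u + l) + 18 = (l + u) + 18 = 18 + l + u)
v(o) = (-212 + o)*(6 + o) (v(o) = (o - 212)*(o + (18 - 1 - 11)) = (-212 + o)*(o + 6) = (-212 + o)*(6 + o))
91826/v(-39*2) = 91826/(-1272 + (-39*2)² - (-8034)*2) = 91826/(-1272 + (-78)² - 206*(-78)) = 91826/(-1272 + 6084 + 16068) = 91826/20880 = 91826*(1/20880) = 45913/10440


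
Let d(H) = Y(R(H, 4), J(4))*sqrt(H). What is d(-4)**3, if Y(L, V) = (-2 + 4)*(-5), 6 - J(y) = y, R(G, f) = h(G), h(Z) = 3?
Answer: 8000*I ≈ 8000.0*I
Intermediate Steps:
R(G, f) = 3
J(y) = 6 - y
Y(L, V) = -10 (Y(L, V) = 2*(-5) = -10)
d(H) = -10*sqrt(H)
d(-4)**3 = (-20*I)**3 = 8000*I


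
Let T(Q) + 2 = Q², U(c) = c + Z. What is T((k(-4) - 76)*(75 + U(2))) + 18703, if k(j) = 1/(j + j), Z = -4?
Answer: 1977621713/64 ≈ 3.0900e+7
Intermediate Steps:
k(j) = 1/(2*j)
U(c) = -4 + c (U(c) = c - 4 = -4 + c)
T(Q) = -2 + Q²
T((k(-4) - 76)*(75 + U(2))) + 18703 = (-2 + (((½)/(-4) - 76)*(75 + (-4 + 2)))²) + 18703 = (-2 + (((½)*(-¼) - 76)*(75 - 2))²) + 18703 = (-2 + ((-⅛ - 76)*73)²) + 18703 = (-2 + (-609/8*73)²) + 18703 = (-2 + (-44457/8)²) + 18703 = (-2 + 1976424849/64) + 18703 = 1976424721/64 + 18703 = 1977621713/64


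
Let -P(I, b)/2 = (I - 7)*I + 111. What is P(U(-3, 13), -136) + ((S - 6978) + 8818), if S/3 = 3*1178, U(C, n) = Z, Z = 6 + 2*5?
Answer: 11932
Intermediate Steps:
Z = 16 (Z = 6 + 10 = 16)
U(C, n) = 16
S = 10602 (S = 3*(3*1178) = 3*3534 = 10602)
P(I, b) = -222 - 2*I*(-7 + I) (P(I, b) = -2*((I - 7)*I + 111) = -2*((-7 + I)*I + 111) = -2*(I*(-7 + I) + 111) = -2*(111 + I*(-7 + I)) = -222 - 2*I*(-7 + I))
P(U(-3, 13), -136) + ((S - 6978) + 8818) = (-222 - 2*16² + 14*16) + ((10602 - 6978) + 8818) = (-222 - 2*256 + 224) + (3624 + 8818) = (-222 - 512 + 224) + 12442 = -510 + 12442 = 11932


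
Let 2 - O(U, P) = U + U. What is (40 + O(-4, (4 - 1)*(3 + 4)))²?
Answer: 2500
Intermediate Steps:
O(U, P) = 2 - 2*U (O(U, P) = 2 - (U + U) = 2 - 2*U)
(40 + O(-4, (4 - 1)*(3 + 4)))² = (40 + (2 - 2*(-4)))² = (40 + (2 + 8))² = (40 + 10)² = 50² = 2500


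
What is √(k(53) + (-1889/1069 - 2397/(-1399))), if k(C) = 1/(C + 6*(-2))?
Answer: 3*I*√12246369454433/61316771 ≈ 0.17122*I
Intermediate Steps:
k(C) = 1/(-12 + C) (k(C) = 1/(C - 12) = 1/(-12 + C))
√(k(53) + (-1889/1069 - 2397/(-1399))) = √(1/(-12 + 53) + (-1889/1069 - 2397/(-1399))) = √(1/41 + (-1889*1/1069 - 2397*(-1/1399))) = √(1/41 + (-1889/1069 + 2397/1399)) = √(1/41 - 80318/1495531) = √(-1797507/61316771) = 3*I*√12246369454433/61316771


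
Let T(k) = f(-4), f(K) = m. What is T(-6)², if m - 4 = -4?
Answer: 0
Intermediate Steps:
m = 0 (m = 4 - 4 = 0)
f(K) = 0
T(k) = 0
T(-6)² = 0² = 0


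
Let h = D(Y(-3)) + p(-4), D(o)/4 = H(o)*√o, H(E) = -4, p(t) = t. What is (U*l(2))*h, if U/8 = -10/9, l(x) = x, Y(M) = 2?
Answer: 640/9 + 2560*√2/9 ≈ 473.38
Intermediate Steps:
D(o) = -16*√o (D(o) = 4*(-4*√o) = -16*√o)
U = -80/9 (U = 8*(-10/9) = -80/9 ≈ -8.8889)
h = -4 - 16*√2 (h = -16*√2 - 4 = -4 - 16*√2 ≈ -26.627)
(U*l(2))*h = (-80/9*2)*(-4 - 16*√2) = -160*(-4 - 16*√2)/9 = 640/9 + 2560*√2/9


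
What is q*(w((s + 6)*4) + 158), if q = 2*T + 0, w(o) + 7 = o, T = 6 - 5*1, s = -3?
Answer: 326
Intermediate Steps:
T = 1 (T = 6 - 5 = 1)
w(o) = -7 + o
q = 2 (q = 2*1 + 0 = 2 + 0 = 2)
q*(w((s + 6)*4) + 158) = 2*((-7 + (-3 + 6)*4) + 158) = 2*((-7 + 3*4) + 158) = 2*((-7 + 12) + 158) = 2*(5 + 158) = 2*163 = 326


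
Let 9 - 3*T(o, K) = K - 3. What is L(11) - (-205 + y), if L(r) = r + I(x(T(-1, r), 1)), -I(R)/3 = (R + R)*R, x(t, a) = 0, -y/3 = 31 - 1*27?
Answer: 228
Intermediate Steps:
T(o, K) = 4 - K/3 (T(o, K) = 3 - (K - 3)/3 = 3 - (-3 + K)/3 = 3 + (1 - K/3) = 4 - K/3)
y = -12 (y = -3*(31 - 1*27) = -3*(31 - 27) = -3*4 = -12)
I(R) = -6*R**2 (I(R) = -3*(R + R)*R = -3*2*R*R = -6*R**2)
L(r) = r (L(r) = r - 6*0**2 = r - 6*0 = r + 0 = r)
L(11) - (-205 + y) = 11 - (-205 - 12) = 11 - 1*(-217) = 11 + 217 = 228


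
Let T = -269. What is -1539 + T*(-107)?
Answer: 27244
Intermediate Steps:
-1539 + T*(-107) = -1539 - 269*(-107) = -1539 + 28783 = 27244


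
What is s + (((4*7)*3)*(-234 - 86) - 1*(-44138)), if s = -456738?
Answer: -439480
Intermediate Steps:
s + (((4*7)*3)*(-234 - 86) - 1*(-44138)) = -456738 + (((4*7)*3)*(-234 - 86) - 1*(-44138)) = -456738 + ((28*3)*(-320) + 44138) = -456738 + (84*(-320) + 44138) = -456738 + (-26880 + 44138) = -456738 + 17258 = -439480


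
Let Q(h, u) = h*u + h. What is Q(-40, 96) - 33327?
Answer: -37207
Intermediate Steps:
Q(h, u) = h + h*u
Q(-40, 96) - 33327 = -40*(1 + 96) - 33327 = -40*97 - 33327 = -3880 - 33327 = -37207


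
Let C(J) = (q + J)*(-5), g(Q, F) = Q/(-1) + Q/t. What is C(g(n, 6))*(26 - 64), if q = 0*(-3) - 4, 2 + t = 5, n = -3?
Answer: -380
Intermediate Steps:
t = 3 (t = -2 + 5 = 3)
g(Q, F) = -2*Q/3 (g(Q, F) = Q/(-1) + Q/3 = Q*(-1) + Q*(⅓) = -Q + Q/3 = -2*Q/3)
q = -4 (q = 0 - 4 = -4)
C(J) = 20 - 5*J (C(J) = (-4 + J)*(-5) = 20 - 5*J)
C(g(n, 6))*(26 - 64) = (20 - (-10)*(-3)/3)*(26 - 64) = (20 - 5*2)*(-38) = (20 - 10)*(-38) = 10*(-38) = -380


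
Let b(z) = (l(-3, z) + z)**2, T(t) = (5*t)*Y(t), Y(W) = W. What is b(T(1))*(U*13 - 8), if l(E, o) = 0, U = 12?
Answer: 3700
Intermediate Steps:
T(t) = 5*t**2 (T(t) = (5*t)*t = 5*t**2)
b(z) = z**2 (b(z) = (0 + z)**2 = z**2)
b(T(1))*(U*13 - 8) = (5*1**2)**2*(12*13 - 8) = (5*1)**2*(156 - 8) = 5**2*148 = 25*148 = 3700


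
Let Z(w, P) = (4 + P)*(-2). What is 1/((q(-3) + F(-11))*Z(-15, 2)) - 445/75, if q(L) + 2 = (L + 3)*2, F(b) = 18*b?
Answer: -14239/2400 ≈ -5.9329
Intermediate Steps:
Z(w, P) = -8 - 2*P
q(L) = 4 + 2*L (q(L) = -2 + (L + 3)*2 = -2 + (3 + L)*2 = -2 + (6 + 2*L) = 4 + 2*L)
1/((q(-3) + F(-11))*Z(-15, 2)) - 445/75 = 1/(((4 + 2*(-3)) + 18*(-11))*(-8 - 2*2)) - 445/75 = 1/(((4 - 6) - 198)*(-8 - 4)) - 445*1/75 = 1/(-2 - 198*(-12)) - 89/15 = -1/12/(-200) - 89/15 = -1/200*(-1/12) - 89/15 = 1/2400 - 89/15 = -14239/2400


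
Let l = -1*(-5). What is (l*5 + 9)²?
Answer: 1156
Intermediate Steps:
l = 5
(l*5 + 9)² = (5*5 + 9)² = (25 + 9)² = 34² = 1156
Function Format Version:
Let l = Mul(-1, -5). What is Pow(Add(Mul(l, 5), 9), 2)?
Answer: 1156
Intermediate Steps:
l = 5
Pow(Add(Mul(l, 5), 9), 2) = Pow(Add(Mul(5, 5), 9), 2) = Pow(Add(25, 9), 2) = Pow(34, 2) = 1156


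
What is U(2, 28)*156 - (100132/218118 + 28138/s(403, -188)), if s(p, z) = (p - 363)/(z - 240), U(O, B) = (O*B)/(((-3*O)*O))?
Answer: 163778339507/545295 ≈ 3.0035e+5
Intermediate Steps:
U(O, B) = -B/(3*O) (U(O, B) = (B*O)/((-3*O**2)) = (B*O)*(-1/(3*O**2)) = -B/(3*O))
s(p, z) = (-363 + p)/(-240 + z)
U(2, 28)*156 - (100132/218118 + 28138/s(403, -188)) = -1/3*28/2*156 - (100132/218118 + 28138/(((-363 + 403)/(-240 - 188)))) = -1/3*28*1/2*156 - (100132*(1/218118) + 28138/((40/(-428)))) = -14/3*156 - (50066/109059 + 28138/((-1/428*40))) = -728 - (50066/109059 + 28138/(-10/107)) = -728 - (50066/109059 + 28138*(-107/10)) = -728 - (50066/109059 - 1505383/5) = -728 - 1*(-164175314267/545295) = -728 + 164175314267/545295 = 163778339507/545295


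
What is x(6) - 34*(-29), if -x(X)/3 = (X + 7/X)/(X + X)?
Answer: 23621/24 ≈ 984.21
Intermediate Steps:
x(X) = -3*(X + 7/X)/(2*X) (x(X) = -3*(X + 7/X)/(X + X) = -3*(X + 7/X)/(2*X))
x(6) - 34*(-29) = (-3/2 - 21/2/6²) - 34*(-29) = (-3/2 - 21/2*1/36) + 986 = (-3/2 - 7/24) + 986 = -43/24 + 986 = 23621/24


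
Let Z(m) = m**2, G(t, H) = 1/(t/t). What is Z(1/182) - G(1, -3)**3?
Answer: -33123/33124 ≈ -0.99997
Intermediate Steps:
G(t, H) = 1 (G(t, H) = 1/1 = 1)
Z(1/182) - G(1, -3)**3 = (1/182)**2 - 1*1**3 = (1/182)**2 - 1*1 = 1/33124 - 1 = -33123/33124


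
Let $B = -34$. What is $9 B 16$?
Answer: $-4896$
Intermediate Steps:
$9 B 16 = 9 \left(-34\right) 16 = \left(-306\right) 16 = -4896$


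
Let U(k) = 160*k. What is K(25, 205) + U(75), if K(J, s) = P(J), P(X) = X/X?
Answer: 12001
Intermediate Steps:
P(X) = 1
K(J, s) = 1
K(25, 205) + U(75) = 1 + 160*75 = 1 + 12000 = 12001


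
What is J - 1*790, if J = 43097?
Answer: 42307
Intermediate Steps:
J - 1*790 = 43097 - 1*790 = 43097 - 790 = 42307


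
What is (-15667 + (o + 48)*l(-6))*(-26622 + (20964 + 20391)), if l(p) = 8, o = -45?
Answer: -230468319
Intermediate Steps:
(-15667 + (o + 48)*l(-6))*(-26622 + (20964 + 20391)) = (-15667 + (-45 + 48)*8)*(-26622 + (20964 + 20391)) = (-15667 + 3*8)*(-26622 + 41355) = (-15667 + 24)*14733 = -15643*14733 = -230468319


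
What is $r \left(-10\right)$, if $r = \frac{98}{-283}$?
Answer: $\frac{980}{283} \approx 3.4629$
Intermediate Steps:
$r = - \frac{98}{283}$ ($r = 98 \left(- \frac{1}{283}\right) = - \frac{98}{283} \approx -0.34629$)
$r \left(-10\right) = \left(- \frac{98}{283}\right) \left(-10\right) = \frac{980}{283}$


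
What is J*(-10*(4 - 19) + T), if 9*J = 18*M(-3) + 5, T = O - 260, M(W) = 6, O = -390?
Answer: -56500/9 ≈ -6277.8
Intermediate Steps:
T = -650 (T = -390 - 260 = -650)
J = 113/9 (J = (18*6 + 5)/9 = (108 + 5)/9 = (⅑)*113 = 113/9 ≈ 12.556)
J*(-10*(4 - 19) + T) = 113*(-10*(4 - 19) - 650)/9 = 113*(-10*(-15) - 650)/9 = 113*(150 - 650)/9 = (113/9)*(-500) = -56500/9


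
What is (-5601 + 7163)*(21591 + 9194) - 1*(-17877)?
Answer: 48104047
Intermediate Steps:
(-5601 + 7163)*(21591 + 9194) - 1*(-17877) = 1562*30785 + 17877 = 48086170 + 17877 = 48104047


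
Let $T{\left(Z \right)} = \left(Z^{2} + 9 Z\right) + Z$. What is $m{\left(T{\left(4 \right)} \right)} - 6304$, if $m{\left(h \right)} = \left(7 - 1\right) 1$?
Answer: $-6298$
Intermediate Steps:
$T{\left(Z \right)} = Z^{2} + 10 Z$
$m{\left(h \right)} = 6$ ($m{\left(h \right)} = 6 \cdot 1 = 6$)
$m{\left(T{\left(4 \right)} \right)} - 6304 = 6 - 6304 = -6298$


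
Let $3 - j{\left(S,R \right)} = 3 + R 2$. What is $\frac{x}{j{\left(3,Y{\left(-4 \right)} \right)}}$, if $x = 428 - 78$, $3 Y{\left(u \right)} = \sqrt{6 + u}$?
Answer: $- \frac{525 \sqrt{2}}{2} \approx -371.23$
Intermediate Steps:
$Y{\left(u \right)} = \frac{\sqrt{6 + u}}{3}$
$x = 350$ ($x = 428 - 78 = 350$)
$j{\left(S,R \right)} = - 2 R$ ($j{\left(S,R \right)} = 3 - \left(3 + R 2\right) = 3 - \left(3 + 2 R\right) = - 2 R$)
$\frac{x}{j{\left(3,Y{\left(-4 \right)} \right)}} = \frac{350}{\left(-2\right) \frac{\sqrt{6 - 4}}{3}} = \frac{350}{\left(-2\right) \frac{\sqrt{2}}{3}} = \frac{350}{\left(- \frac{2}{3}\right) \sqrt{2}} = 350 \left(- \frac{3 \sqrt{2}}{4}\right) = - \frac{525 \sqrt{2}}{2}$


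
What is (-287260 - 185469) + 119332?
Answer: -353397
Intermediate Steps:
(-287260 - 185469) + 119332 = -472729 + 119332 = -353397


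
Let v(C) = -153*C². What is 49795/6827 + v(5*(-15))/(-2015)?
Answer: 1195164760/2751281 ≈ 434.40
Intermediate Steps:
49795/6827 + v(5*(-15))/(-2015) = 49795/6827 - 153*(5*(-15))²/(-2015) = 49795*(1/6827) - 153*(-75)²*(-1/2015) = 49795/6827 - 153*5625*(-1/2015) = 49795/6827 - 860625*(-1/2015) = 49795/6827 + 172125/403 = 1195164760/2751281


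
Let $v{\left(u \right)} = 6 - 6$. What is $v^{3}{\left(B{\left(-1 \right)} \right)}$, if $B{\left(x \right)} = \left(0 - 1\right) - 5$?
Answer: $0$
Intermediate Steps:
$B{\left(x \right)} = -6$ ($B{\left(x \right)} = -1 - 5 = -6$)
$v{\left(u \right)} = 0$ ($v{\left(u \right)} = 6 - 6 = 0$)
$v^{3}{\left(B{\left(-1 \right)} \right)} = 0^{3} = 0$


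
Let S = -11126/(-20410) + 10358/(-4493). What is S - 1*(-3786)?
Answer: 173511423259/45851065 ≈ 3784.2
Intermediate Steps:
S = -80708831/45851065 (S = -11126*(-1/20410) + 10358*(-1/4493) = 5563/10205 - 10358/4493 = -80708831/45851065 ≈ -1.7602)
S - 1*(-3786) = -80708831/45851065 - 1*(-3786) = -80708831/45851065 + 3786 = 173511423259/45851065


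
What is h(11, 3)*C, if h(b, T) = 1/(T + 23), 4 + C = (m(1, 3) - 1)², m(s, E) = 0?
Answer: -3/26 ≈ -0.11538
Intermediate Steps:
C = -3 (C = -4 + (0 - 1)² = -4 + (-1)² = -4 + 1 = -3)
h(b, T) = 1/(23 + T)
h(11, 3)*C = -3/(23 + 3) = -3/26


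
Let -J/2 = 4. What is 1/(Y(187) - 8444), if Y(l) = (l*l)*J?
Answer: -1/288196 ≈ -3.4699e-6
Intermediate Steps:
J = -8 (J = -2*4 = -8)
Y(l) = -8*l² (Y(l) = (l*l)*(-8) = l²*(-8) = -8*l²)
1/(Y(187) - 8444) = 1/(-8*187² - 8444) = 1/(-8*34969 - 8444) = 1/(-279752 - 8444) = 1/(-288196) = -1/288196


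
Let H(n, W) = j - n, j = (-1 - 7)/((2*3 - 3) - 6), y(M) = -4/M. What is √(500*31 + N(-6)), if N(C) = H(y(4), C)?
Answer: √139533/3 ≈ 124.51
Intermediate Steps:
j = 8/3 (j = -8/((6 - 3) - 6) = -8/(3 - 6) = -8/(-3) = -8*(-⅓) = 8/3 ≈ 2.6667)
H(n, W) = 8/3 - n
N(C) = 11/3 (N(C) = 8/3 - (-4)/4 = 8/3 - 1*(-1) = 8/3 + 1 = 11/3)
√(500*31 + N(-6)) = √(500*31 + 11/3) = √(15500 + 11/3) = √(46511/3) = √139533/3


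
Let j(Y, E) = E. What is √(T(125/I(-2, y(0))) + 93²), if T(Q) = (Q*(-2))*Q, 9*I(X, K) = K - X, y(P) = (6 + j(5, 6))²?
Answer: 3*√20203426/146 ≈ 92.359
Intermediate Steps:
y(P) = 144 (y(P) = (6 + 6)² = 12² = 144)
I(X, K) = -X/9 + K/9 (I(X, K) = (K - X)/9 = -X/9 + K/9)
T(Q) = -2*Q² (T(Q) = (-2*Q)*Q = -2*Q²)
√(T(125/I(-2, y(0))) + 93²) = √(-2*15625/(-⅑*(-2) + (⅑)*144)² + 93²) = √(-2*15625/(2/9 + 16)² + 8649) = √(-2*(125/(146/9))² + 8649) = √(-2*(125*(9/146))² + 8649) = √(-2*(1125/146)² + 8649) = √(-2*1265625/21316 + 8649) = √(-1265625/10658 + 8649) = √(90915417/10658) = 3*√20203426/146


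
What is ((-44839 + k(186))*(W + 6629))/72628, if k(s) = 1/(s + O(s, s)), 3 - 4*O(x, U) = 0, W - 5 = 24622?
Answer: -261727812406/13563279 ≈ -19297.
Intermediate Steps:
W = 24627 (W = 5 + 24622 = 24627)
O(x, U) = ¾ (O(x, U) = ¾ - ¼*0 = ¾ + 0 = ¾)
k(s) = 1/(¾ + s) (k(s) = 1/(s + ¾) = 1/(¾ + s))
((-44839 + k(186))*(W + 6629))/72628 = ((-44839 + 4/(3 + 4*186))*(24627 + 6629))/72628 = ((-44839 + 4/(3 + 744))*31256)*(1/72628) = ((-44839 + 4/747)*31256)*(1/72628) = -33494729/747*31256*(1/72628) = -1046911249624/747*1/72628 = -261727812406/13563279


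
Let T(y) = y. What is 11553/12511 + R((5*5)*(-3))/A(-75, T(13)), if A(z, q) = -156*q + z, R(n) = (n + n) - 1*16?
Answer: 26372785/26310633 ≈ 1.0024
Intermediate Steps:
R(n) = -16 + 2*n (R(n) = 2*n - 16 = -16 + 2*n)
A(z, q) = z - 156*q
11553/12511 + R((5*5)*(-3))/A(-75, T(13)) = 11553/12511 + (-16 + 2*((5*5)*(-3)))/(-75 - 156*13) = 11553*(1/12511) + (-16 + 2*(25*(-3)))/(-75 - 2028) = 11553/12511 + (-16 + 2*(-75))/(-2103) = 11553/12511 + (-16 - 150)*(-1/2103) = 11553/12511 - 166*(-1/2103) = 11553/12511 + 166/2103 = 26372785/26310633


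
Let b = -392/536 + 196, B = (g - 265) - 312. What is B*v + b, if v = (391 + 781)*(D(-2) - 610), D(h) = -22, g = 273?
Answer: 15086672155/67 ≈ 2.2517e+8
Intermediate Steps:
v = -740704 (v = (391 + 781)*(-22 - 610) = 1172*(-632) = -740704)
B = -304 (B = (273 - 265) - 312 = 8 - 312 = -304)
b = 13083/67 (b = -392*1/536 + 196 = -49/67 + 196 = 13083/67 ≈ 195.27)
B*v + b = -304*(-740704) + 13083/67 = 225174016 + 13083/67 = 15086672155/67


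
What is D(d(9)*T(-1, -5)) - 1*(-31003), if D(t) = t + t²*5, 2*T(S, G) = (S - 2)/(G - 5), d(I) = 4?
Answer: 155027/5 ≈ 31005.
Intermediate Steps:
T(S, G) = (-2 + S)/(2*(-5 + G)) (T(S, G) = ((S - 2)/(G - 5))/2 = ((-2 + S)/(-5 + G))/2 = (-2 + S)/(2*(-5 + G)))
D(t) = t + 5*t²
D(d(9)*T(-1, -5)) - 1*(-31003) = (4*((-2 - 1)/(2*(-5 - 5))))*(1 + 5*(4*((-2 - 1)/(2*(-5 - 5))))) - 1*(-31003) = (4*((½)*(-3)/(-10)))*(1 + 5*(4*((½)*(-3)/(-10)))) + 31003 = (4*((½)*(-⅒)*(-3)))*(1 + 5*(4*((½)*(-⅒)*(-3)))) + 31003 = (4*(3/20))*(1 + 5*(4*(3/20))) + 31003 = 3*(1 + 5*(⅗))/5 + 31003 = 3*(1 + 3)/5 + 31003 = (⅗)*4 + 31003 = 12/5 + 31003 = 155027/5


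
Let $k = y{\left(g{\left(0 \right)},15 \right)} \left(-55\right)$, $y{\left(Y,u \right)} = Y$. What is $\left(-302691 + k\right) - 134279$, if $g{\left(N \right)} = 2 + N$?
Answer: $-437080$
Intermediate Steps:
$k = -110$ ($k = \left(2 + 0\right) \left(-55\right) = 2 \left(-55\right) = -110$)
$\left(-302691 + k\right) - 134279 = \left(-302691 - 110\right) - 134279 = -302801 - 134279 = -437080$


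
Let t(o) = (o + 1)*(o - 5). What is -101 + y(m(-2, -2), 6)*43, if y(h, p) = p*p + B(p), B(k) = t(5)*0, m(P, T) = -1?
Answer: 1447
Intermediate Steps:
t(o) = (1 + o)*(-5 + o)
B(k) = 0 (B(k) = (-5 + 5² - 4*5)*0 = (-5 + 25 - 20)*0 = 0*0 = 0)
y(h, p) = p² (y(h, p) = p*p + 0 = p² + 0 = p²)
-101 + y(m(-2, -2), 6)*43 = -101 + 6²*43 = -101 + 36*43 = -101 + 1548 = 1447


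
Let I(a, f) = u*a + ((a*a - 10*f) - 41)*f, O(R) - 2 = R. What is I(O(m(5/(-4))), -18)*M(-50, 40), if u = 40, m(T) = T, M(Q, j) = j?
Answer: -99285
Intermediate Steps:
O(R) = 2 + R
I(a, f) = 40*a + f*(-41 + a² - 10*f) (I(a, f) = 40*a + ((a*a - 10*f) - 41)*f = 40*a + ((a² - 10*f) - 41)*f = 40*a + (-41 + a² - 10*f)*f = 40*a + f*(-41 + a² - 10*f))
I(O(m(5/(-4))), -18)*M(-50, 40) = (-41*(-18) - 10*(-18)² + 40*(2 + 5/(-4)) - 18*(2 + 5/(-4))²)*40 = (738 - 10*324 + 40*(2 + 5*(-¼)) - 18*(2 + 5*(-¼))²)*40 = (738 - 3240 + 40*(2 - 5/4) - 18*(2 - 5/4)²)*40 = (738 - 3240 + 40*(¾) - 18*(¾)²)*40 = (738 - 3240 + 30 - 18*9/16)*40 = (738 - 3240 + 30 - 81/8)*40 = -19857/8*40 = -99285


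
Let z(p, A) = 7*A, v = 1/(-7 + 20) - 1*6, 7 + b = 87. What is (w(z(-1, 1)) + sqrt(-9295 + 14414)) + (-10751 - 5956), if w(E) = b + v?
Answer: -216228/13 + sqrt(5119) ≈ -16561.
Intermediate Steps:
b = 80 (b = -7 + 87 = 80)
v = -77/13 (v = 1/13 - 6 = -77/13 ≈ -5.9231)
w(E) = 963/13 (w(E) = 80 - 77/13 = 963/13)
(w(z(-1, 1)) + sqrt(-9295 + 14414)) + (-10751 - 5956) = (963/13 + sqrt(-9295 + 14414)) + (-10751 - 5956) = (963/13 + sqrt(5119)) - 16707 = -216228/13 + sqrt(5119)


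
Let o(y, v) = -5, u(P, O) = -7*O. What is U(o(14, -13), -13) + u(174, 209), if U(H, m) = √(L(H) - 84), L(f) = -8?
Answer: -1463 + 2*I*√23 ≈ -1463.0 + 9.5917*I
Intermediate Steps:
U(H, m) = 2*I*√23 (U(H, m) = √(-8 - 84) = √(-92) = 2*I*√23)
U(o(14, -13), -13) + u(174, 209) = 2*I*√23 - 7*209 = 2*I*√23 - 1463 = -1463 + 2*I*√23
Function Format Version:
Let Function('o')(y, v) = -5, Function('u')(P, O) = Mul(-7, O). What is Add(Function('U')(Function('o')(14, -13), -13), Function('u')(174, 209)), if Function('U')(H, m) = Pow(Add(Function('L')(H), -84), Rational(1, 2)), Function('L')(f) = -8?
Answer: Add(-1463, Mul(2, I, Pow(23, Rational(1, 2)))) ≈ Add(-1463.0, Mul(9.5917, I))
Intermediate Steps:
Function('U')(H, m) = Mul(2, I, Pow(23, Rational(1, 2))) (Function('U')(H, m) = Pow(Add(-8, -84), Rational(1, 2)) = Pow(-92, Rational(1, 2)) = Mul(2, I, Pow(23, Rational(1, 2))))
Add(Function('U')(Function('o')(14, -13), -13), Function('u')(174, 209)) = Add(Mul(2, I, Pow(23, Rational(1, 2))), Mul(-7, 209)) = Add(Mul(2, I, Pow(23, Rational(1, 2))), -1463) = Add(-1463, Mul(2, I, Pow(23, Rational(1, 2))))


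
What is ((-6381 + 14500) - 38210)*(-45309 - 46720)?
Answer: 2769244639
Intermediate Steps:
((-6381 + 14500) - 38210)*(-45309 - 46720) = (8119 - 38210)*(-92029) = -30091*(-92029) = 2769244639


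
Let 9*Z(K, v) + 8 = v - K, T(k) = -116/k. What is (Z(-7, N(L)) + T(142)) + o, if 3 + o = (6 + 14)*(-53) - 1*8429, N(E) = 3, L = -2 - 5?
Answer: -6065768/639 ≈ -9492.6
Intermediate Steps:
L = -7
Z(K, v) = -8/9 - K/9 + v/9 (Z(K, v) = -8/9 + (v - K)/9 = -8/9 + (-K/9 + v/9) = -8/9 - K/9 + v/9)
o = -9492 (o = -3 + ((6 + 14)*(-53) - 1*8429) = -3 + (20*(-53) - 8429) = -3 + (-1060 - 8429) = -3 - 9489 = -9492)
(Z(-7, N(L)) + T(142)) + o = ((-8/9 - ⅑*(-7) + (⅑)*3) - 116/142) - 9492 = ((-8/9 + 7/9 + ⅓) - 116*1/142) - 9492 = (2/9 - 58/71) - 9492 = -380/639 - 9492 = -6065768/639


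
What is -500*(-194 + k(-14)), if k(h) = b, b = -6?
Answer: 100000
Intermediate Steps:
k(h) = -6
-500*(-194 + k(-14)) = -500*(-194 - 6) = -500*(-200) = 100000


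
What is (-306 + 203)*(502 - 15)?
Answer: -50161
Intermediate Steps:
(-306 + 203)*(502 - 15) = -103*487 = -50161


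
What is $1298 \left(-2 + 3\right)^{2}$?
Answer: $1298$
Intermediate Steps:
$1298 \left(-2 + 3\right)^{2} = 1298 \cdot 1^{2} = 1298 \cdot 1 = 1298$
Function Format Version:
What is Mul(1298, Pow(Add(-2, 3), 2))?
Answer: 1298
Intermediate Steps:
Mul(1298, Pow(Add(-2, 3), 2)) = Mul(1298, Pow(1, 2)) = Mul(1298, 1) = 1298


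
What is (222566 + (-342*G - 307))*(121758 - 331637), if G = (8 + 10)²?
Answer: -23391224429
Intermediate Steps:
G = 324 (G = 18² = 324)
(222566 + (-342*G - 307))*(121758 - 331637) = (222566 + (-342*324 - 307))*(121758 - 331637) = (222566 + (-110808 - 307))*(-209879) = (222566 - 111115)*(-209879) = 111451*(-209879) = -23391224429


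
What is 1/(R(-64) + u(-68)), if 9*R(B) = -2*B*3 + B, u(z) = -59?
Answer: -9/211 ≈ -0.042654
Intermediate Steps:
R(B) = -5*B/9 (R(B) = (-2*B*3 + B)/9 = (-6*B + B)/9 = (-5*B)/9 = -5*B/9)
1/(R(-64) + u(-68)) = 1/(-5/9*(-64) - 59) = 1/(320/9 - 59) = 1/(-211/9) = -9/211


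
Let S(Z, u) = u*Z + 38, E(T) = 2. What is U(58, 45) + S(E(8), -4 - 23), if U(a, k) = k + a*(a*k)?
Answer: 151409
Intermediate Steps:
S(Z, u) = 38 + Z*u (S(Z, u) = Z*u + 38 = 38 + Z*u)
U(a, k) = k + k*a²
U(58, 45) + S(E(8), -4 - 23) = 45*(1 + 58²) + (38 + 2*(-4 - 23)) = 45*(1 + 3364) + (38 + 2*(-27)) = 45*3365 + (38 - 54) = 151425 - 16 = 151409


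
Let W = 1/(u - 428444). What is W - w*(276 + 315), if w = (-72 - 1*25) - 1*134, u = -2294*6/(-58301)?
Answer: 3410117086259179/24978699880 ≈ 1.3652e+5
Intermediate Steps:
u = 13764/58301 (u = -13764*(-1/58301) = 13764/58301 ≈ 0.23609)
w = -231 (w = (-72 - 25) - 134 = -97 - 134 = -231)
W = -58301/24978699880 (W = 1/(13764/58301 - 428444) = 1/(-24978699880/58301) = -58301/24978699880 ≈ -2.3340e-6)
W - w*(276 + 315) = -58301/24978699880 - (-231)*(276 + 315) = -58301/24978699880 - (-231)*591 = -58301/24978699880 - 1*(-136521) = -58301/24978699880 + 136521 = 3410117086259179/24978699880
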